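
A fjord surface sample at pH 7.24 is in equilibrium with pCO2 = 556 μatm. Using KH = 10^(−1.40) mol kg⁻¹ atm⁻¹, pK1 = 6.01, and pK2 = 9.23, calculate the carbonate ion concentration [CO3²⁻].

[CO3²⁻] = 3.85 μmol/kg

[CO2*] = KH · pCO2 = 10^(−1.40) × 556×10^-6 = 2.213×10^-5 mol/kg
α₀ = 1/(1 + K1/[H⁺] + K1K2/[H⁺]²) = 1/(1 + 10^+1.23 + 10^-0.76) = 0.05508
DIC = [CO2*]/α₀ = 2.213×10^-5 / 0.05508 = 0.4019 mmol/kg
[CO3²⁻] = α₂·DIC; α₂ = 0.009571, so [CO3²⁻] = 0.009571 × 0.4019 = 0.00385 mmol/kg = 3.85 μmol/kg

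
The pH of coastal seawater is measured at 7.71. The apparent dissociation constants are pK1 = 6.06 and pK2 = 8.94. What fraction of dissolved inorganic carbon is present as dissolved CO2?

α₀ = 1 / (1 + K1/[H⁺] + K1K2/[H⁺]²) = 1 / (1 + 10^+1.65 + 10^+0.42)
   = 1 / (1 + 44.668 + 2.6303) = 1/48.299 = 0.02070

α₀ = 0.0207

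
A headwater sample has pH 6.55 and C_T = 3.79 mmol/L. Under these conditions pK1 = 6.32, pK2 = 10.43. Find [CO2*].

[CO2*] = 1.40 mmol/L

α₀ = 1 / (1 + K1/[H⁺] + K1K2/[H⁺]²) = 1 / (1 + 10^+0.23 + 10^-3.65)
   = 1 / (1 + 1.6982 + 0.00022387) = 1/2.6985 = 0.3706
[CO2*] = α₀ × DIC = 0.3706 × 3.79 = 1.40 mmol/L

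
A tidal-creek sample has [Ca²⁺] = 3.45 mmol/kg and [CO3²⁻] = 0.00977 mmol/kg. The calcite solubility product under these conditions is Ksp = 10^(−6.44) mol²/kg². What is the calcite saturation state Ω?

Ksp = 10^(−6.44) = 3.631×10^-7
Ω = [Ca²⁺][CO3²⁻]/Ksp = (3.45×10^-3)(0.00977×10^-3) / 3.631×10^-7 = 0.0928

Ω = 0.0928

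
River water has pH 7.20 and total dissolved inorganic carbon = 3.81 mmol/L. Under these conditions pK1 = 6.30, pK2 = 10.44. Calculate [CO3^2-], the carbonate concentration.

[CO3²⁻] = 1.95 μmol/L

α₂ = 1 / (1 + [H⁺]/K2 + [H⁺]²/(K1K2)) = 1 / (1 + 10^+3.24 + 10^+2.34)
   = 1 / (1 + 1737.8 + 218.78) = 1/1957.6 = 0.0005108
[CO3²⁻] = α₂ × DIC = 0.0005108 × 3.81 = 0.00195 mmol/L = 1.95 μmol/L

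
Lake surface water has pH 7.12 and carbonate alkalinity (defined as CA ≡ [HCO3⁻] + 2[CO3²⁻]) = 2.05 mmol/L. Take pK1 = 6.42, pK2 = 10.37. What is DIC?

CA = [HCO3⁻] + 2[CO3²⁻] = (α₁ + 2α₂)·DIC
At pH 7.12: [H⁺]/K1 = 10^-0.70 = 0.19953, K2/[H⁺] = 10^-3.25 = 0.00056234
α₁ = 1/(1 + 0.19953 + 0.00056234) = 1/1.2001 = 0.8333; α₂ = α₁·K2/[H⁺] = 0.0004686
α₁ + 2α₂ = 0.8342
DIC = CA / (α₁ + 2α₂) = 2.05 / 0.8342 = 2.46 mmol/L

DIC = 2.46 mmol/L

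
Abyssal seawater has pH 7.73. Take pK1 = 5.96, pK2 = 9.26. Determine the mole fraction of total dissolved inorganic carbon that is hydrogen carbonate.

α₁ = 1 / (1 + [H⁺]/K1 + K2/[H⁺]) = 1 / (1 + 10^-1.77 + 10^-1.53)
   = 1 / (1 + 0.016982 + 0.029512) = 1/1.0465 = 0.9556

α₁ = 0.956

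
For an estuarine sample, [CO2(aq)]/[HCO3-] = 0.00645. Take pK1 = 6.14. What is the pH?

pH = 8.33

From K1 = [H⁺][HCO3-]/[CO2(aq)]:  pH = pK1 − log₁₀([CO2(aq)]/[HCO3-])
log₁₀(0.00645) = -2.190
pH = 6.14 − (-2.190) = 8.33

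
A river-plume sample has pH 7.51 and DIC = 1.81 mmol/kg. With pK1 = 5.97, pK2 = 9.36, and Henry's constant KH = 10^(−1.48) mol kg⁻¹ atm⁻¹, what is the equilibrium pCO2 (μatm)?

pCO2 = 1510 μatm

α₀ = 1 / (1 + K1/[H⁺] + K1K2/[H⁺]²) = 1 / (1 + 10^+1.54 + 10^-0.31)
   = 1 / (1 + 34.674 + 0.48978) = 1/36.163 = 0.02765
[CO2*] = α₀ × DIC = 0.02765 × 1.81 = 0.05005 mmol/kg
pCO2 = [CO2*]/KH = 5.005×10^-5 / 3.311×10^-2 = 1510 μatm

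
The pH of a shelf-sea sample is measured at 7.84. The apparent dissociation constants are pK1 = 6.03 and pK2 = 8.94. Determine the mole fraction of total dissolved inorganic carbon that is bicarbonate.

α₁ = 1 / (1 + [H⁺]/K1 + K2/[H⁺]) = 1 / (1 + 10^-1.81 + 10^-1.10)
   = 1 / (1 + 0.015488 + 0.079433) = 1/1.0949 = 0.9133

α₁ = 0.913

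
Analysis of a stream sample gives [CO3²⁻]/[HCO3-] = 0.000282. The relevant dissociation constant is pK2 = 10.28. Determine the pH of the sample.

pH = 6.73

From K2 = [H⁺][CO3²⁻]/[HCO3-]:  pH = pK2 + log₁₀([CO3²⁻]/[HCO3-])
log₁₀(0.000282) = -3.550
pH = 10.28 + (-3.550) = 6.73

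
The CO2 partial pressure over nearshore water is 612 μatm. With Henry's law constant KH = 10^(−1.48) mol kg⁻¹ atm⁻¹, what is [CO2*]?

KH = 10^(−1.48) = 3.311×10^-2 mol kg⁻¹ atm⁻¹
[CO2*] = KH · pCO2 = 3.311×10^-2 × 612×10^-6 atm = 2.03×10^-5 mol/kg

[CO2*] = 20.3 μmol/kg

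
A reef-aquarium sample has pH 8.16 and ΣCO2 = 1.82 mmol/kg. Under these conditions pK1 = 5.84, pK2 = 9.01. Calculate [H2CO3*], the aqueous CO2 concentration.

α₀ = 1 / (1 + K1/[H⁺] + K1K2/[H⁺]²) = 1 / (1 + 10^+2.32 + 10^+1.47)
   = 1 / (1 + 208.93 + 29.512) = 1/239.44 = 0.004176
[CO2*] = α₀ × DIC = 0.004176 × 1.82 = 0.00760 mmol/kg = 7.60 μmol/kg

[CO2*] = 7.60 μmol/kg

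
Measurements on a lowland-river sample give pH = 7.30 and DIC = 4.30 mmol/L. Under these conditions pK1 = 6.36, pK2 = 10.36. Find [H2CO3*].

α₀ = 1 / (1 + K1/[H⁺] + K1K2/[H⁺]²) = 1 / (1 + 10^+0.94 + 10^-2.12)
   = 1 / (1 + 8.7096 + 0.0075858) = 1/9.7172 = 0.1029
[CO2*] = α₀ × DIC = 0.1029 × 4.30 = 0.443 mmol/L

[CO2*] = 0.443 mmol/L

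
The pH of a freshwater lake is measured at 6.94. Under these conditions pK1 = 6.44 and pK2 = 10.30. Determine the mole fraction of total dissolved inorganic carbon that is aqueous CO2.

α₀ = 0.240

α₀ = 1 / (1 + K1/[H⁺] + K1K2/[H⁺]²) = 1 / (1 + 10^+0.50 + 10^-2.86)
   = 1 / (1 + 3.1623 + 0.0013804) = 1/4.1637 = 0.2402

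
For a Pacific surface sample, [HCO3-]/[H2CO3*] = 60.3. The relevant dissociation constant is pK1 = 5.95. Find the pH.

From K1 = [H⁺][HCO3-]/[H2CO3*]:  pH = pK1 + log₁₀([HCO3-]/[H2CO3*])
log₁₀(60.3) = +1.780
pH = 5.95 + (+1.780) = 7.73

pH = 7.73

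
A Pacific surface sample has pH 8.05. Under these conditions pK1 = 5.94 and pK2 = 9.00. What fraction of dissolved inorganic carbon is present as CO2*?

α₀ = 1 / (1 + K1/[H⁺] + K1K2/[H⁺]²) = 1 / (1 + 10^+2.11 + 10^+1.16)
   = 1 / (1 + 128.82 + 14.454) = 1/144.28 = 0.006931

α₀ = 0.00693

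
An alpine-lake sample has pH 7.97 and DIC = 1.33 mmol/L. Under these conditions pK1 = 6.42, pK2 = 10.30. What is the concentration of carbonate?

[CO3²⁻] = 6.02 μmol/L

α₂ = 1 / (1 + [H⁺]/K2 + [H⁺]²/(K1K2)) = 1 / (1 + 10^+2.33 + 10^+0.78)
   = 1 / (1 + 213.80 + 6.0256) = 1/220.82 = 0.004529
[CO3²⁻] = α₂ × DIC = 0.004529 × 1.33 = 0.00602 mmol/L = 6.02 μmol/L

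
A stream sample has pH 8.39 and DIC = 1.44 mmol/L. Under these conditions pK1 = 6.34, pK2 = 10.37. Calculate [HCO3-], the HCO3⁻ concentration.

α₁ = 1 / (1 + [H⁺]/K1 + K2/[H⁺]) = 1 / (1 + 10^-2.05 + 10^-1.98)
   = 1 / (1 + 0.0089125 + 0.010471) = 1/1.0194 = 0.9810
[HCO3⁻] = α₁ × DIC = 0.9810 × 1.44 = 1.41 mmol/L

[HCO3⁻] = 1.41 mmol/L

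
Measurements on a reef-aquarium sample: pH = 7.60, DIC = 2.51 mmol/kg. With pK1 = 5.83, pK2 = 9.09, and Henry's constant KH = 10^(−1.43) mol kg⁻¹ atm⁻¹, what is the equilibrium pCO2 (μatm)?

pCO2 = 1090 μatm

α₀ = 1 / (1 + K1/[H⁺] + K1K2/[H⁺]²) = 1 / (1 + 10^+1.77 + 10^+0.28)
   = 1 / (1 + 58.884 + 1.9055) = 1/61.790 = 0.01618
[CO2*] = α₀ × DIC = 0.01618 × 2.51 = 0.04062 mmol/kg
pCO2 = [CO2*]/KH = 4.062×10^-5 / 3.715×10^-2 = 1090 μatm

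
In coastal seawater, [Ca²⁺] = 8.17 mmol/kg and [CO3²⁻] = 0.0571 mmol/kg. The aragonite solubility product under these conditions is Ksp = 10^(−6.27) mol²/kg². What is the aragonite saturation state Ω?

Ω = 0.869

Ksp = 10^(−6.27) = 5.370×10^-7
Ω = [Ca²⁺][CO3²⁻]/Ksp = (8.17×10^-3)(0.0571×10^-3) / 5.370×10^-7 = 0.869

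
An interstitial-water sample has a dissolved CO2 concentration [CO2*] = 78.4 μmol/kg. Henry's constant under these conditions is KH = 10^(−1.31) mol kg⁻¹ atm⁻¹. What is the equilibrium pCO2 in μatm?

KH = 10^(−1.31) = 4.898×10^-2 mol kg⁻¹ atm⁻¹
pCO2 = [CO2*]/KH = 78.4×10^-6 / 4.898×10^-2 = 1.60×10^-3 atm = 1600 μatm

pCO2 = 1600 μatm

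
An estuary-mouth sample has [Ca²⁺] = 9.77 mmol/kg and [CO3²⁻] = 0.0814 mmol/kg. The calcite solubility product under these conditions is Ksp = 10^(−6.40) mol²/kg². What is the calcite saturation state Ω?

Ω = 2.00

Ksp = 10^(−6.40) = 3.981×10^-7
Ω = [Ca²⁺][CO3²⁻]/Ksp = (9.77×10^-3)(0.0814×10^-3) / 3.981×10^-7 = 2.00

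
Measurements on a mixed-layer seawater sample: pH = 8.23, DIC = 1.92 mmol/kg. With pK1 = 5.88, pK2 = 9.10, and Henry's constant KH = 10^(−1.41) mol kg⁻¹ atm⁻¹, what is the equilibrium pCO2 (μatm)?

α₀ = 1 / (1 + K1/[H⁺] + K1K2/[H⁺]²) = 1 / (1 + 10^+2.35 + 10^+1.48)
   = 1 / (1 + 223.87 + 30.200) = 1/255.07 = 0.003920
[CO2*] = α₀ × DIC = 0.003920 × 1.92 = 0.007527 mmol/kg = 7.527 μmol/kg
pCO2 = [CO2*]/KH = 7.527×10^-6 / 3.890×10^-2 = 193 μatm

pCO2 = 193 μatm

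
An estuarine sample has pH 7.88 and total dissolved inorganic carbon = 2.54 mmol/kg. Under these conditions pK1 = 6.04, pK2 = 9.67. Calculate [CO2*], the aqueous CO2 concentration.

α₀ = 1 / (1 + K1/[H⁺] + K1K2/[H⁺]²) = 1 / (1 + 10^+1.84 + 10^+0.05)
   = 1 / (1 + 69.183 + 1.1220) = 1/71.305 = 0.01402
[CO2*] = α₀ × DIC = 0.01402 × 2.54 = 0.0356 mmol/kg

[CO2*] = 0.0356 mmol/kg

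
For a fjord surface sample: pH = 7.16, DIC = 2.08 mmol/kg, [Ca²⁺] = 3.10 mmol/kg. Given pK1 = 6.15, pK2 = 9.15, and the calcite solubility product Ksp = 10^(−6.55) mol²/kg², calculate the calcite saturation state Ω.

Ω = 0.211

α₂ = 1 / (1 + [H⁺]/K2 + [H⁺]²/(K1K2)) = 1 / (1 + 10^+1.99 + 10^+0.98)
   = 1 / (1 + 97.724 + 9.5499) = 1/108.27 = 0.009236
[CO3²⁻] = α₂ × DIC = 0.009236 × 2.08 = 0.01921 mmol/kg = 19.21 μmol/kg
Ksp = 10^(−6.55) = 2.818×10^-7
Ω = [Ca²⁺][CO3²⁻]/Ksp = (3.10×10^-3)(1.921×10^-5) / 2.818×10^-7 = 0.211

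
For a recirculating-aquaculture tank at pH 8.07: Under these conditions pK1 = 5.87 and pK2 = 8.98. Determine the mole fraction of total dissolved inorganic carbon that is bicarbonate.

α₁ = 1 / (1 + [H⁺]/K1 + K2/[H⁺]) = 1 / (1 + 10^-2.20 + 10^-0.91)
   = 1 / (1 + 0.0063096 + 0.12303) = 1/1.1293 = 0.8855

α₁ = 0.885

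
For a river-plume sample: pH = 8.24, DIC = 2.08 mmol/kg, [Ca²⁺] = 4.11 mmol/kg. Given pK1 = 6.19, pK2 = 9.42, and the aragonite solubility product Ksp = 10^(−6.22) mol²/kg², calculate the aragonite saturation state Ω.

Ω = 0.872

α₂ = 1 / (1 + [H⁺]/K2 + [H⁺]²/(K1K2)) = 1 / (1 + 10^+1.18 + 10^-0.87)
   = 1 / (1 + 15.136 + 0.13490) = 1/16.271 = 0.06146
[CO3²⁻] = α₂ × DIC = 0.06146 × 2.08 = 0.1278 mmol/kg
Ksp = 10^(−6.22) = 6.026×10^-7
Ω = [Ca²⁺][CO3²⁻]/Ksp = (4.11×10^-3)(1.278×10^-4) / 6.026×10^-7 = 0.872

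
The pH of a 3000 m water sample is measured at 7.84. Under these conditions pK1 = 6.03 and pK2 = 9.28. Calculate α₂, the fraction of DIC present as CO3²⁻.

α₂ = 1 / (1 + [H⁺]/K2 + [H⁺]²/(K1K2)) = 1 / (1 + 10^+1.44 + 10^-0.37)
   = 1 / (1 + 27.542 + 0.42658) = 1/28.969 = 0.03452

α₂ = 0.0345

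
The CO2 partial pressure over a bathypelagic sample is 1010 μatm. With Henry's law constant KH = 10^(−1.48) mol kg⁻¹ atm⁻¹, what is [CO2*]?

KH = 10^(−1.48) = 3.311×10^-2 mol kg⁻¹ atm⁻¹
[CO2*] = KH · pCO2 = 3.311×10^-2 × 1010×10^-6 atm = 3.34×10^-5 mol/kg

[CO2*] = 33.4 μmol/kg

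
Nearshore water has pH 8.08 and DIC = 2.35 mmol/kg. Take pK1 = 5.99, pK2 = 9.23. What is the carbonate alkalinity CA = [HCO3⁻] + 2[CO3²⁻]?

CA = 2.49 mmol/kg

CA = [HCO3⁻] + 2[CO3²⁻] = (α₁ + 2α₂)·DIC
At pH 8.08: [H⁺]/K1 = 10^-2.09 = 0.0081283, K2/[H⁺] = 10^-1.15 = 0.070795
α₁ = 1/(1 + 0.0081283 + 0.070795) = 1/1.0789 = 0.9269; α₂ = α₁·K2/[H⁺] = 0.06562
α₁ + 2α₂ = 1.0581
CA = 1.0581 × 2.35 = 2.49 mmol/kg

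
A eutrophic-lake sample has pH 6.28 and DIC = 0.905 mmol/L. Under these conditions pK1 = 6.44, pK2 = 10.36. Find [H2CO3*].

[CO2*] = 0.535 mmol/L

α₀ = 1 / (1 + K1/[H⁺] + K1K2/[H⁺]²) = 1 / (1 + 10^-0.16 + 10^-4.24)
   = 1 / (1 + 0.69183 + 5.7544×10^-5) = 1/1.6919 = 0.5911
[CO2*] = α₀ × DIC = 0.5911 × 0.905 = 0.535 mmol/L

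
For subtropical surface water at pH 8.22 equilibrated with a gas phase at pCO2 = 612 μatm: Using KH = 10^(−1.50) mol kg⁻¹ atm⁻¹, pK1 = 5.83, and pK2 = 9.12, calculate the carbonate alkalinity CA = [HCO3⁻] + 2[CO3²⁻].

CA = 5.95 mmol/kg

[CO2*] = KH · pCO2 = 10^(−1.50) × 612×10^-6 = 1.935×10^-5 mol/kg
α₀ = 1/(1 + K1/[H⁺] + K1K2/[H⁺]²) = 1/(1 + 10^+2.39 + 10^+1.49) = 0.003605
DIC = [CO2*]/α₀ = 1.935×10^-5 / 0.003605 = 5.368 mmol/kg
CA = (α₁ + 2α₂)·DIC = (0.8850 + 2×0.1114) × 5.368 = 5.95 mmol/kg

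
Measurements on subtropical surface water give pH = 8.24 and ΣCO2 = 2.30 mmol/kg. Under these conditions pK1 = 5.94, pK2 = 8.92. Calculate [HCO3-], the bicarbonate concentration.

[HCO3⁻] = 1.89 mmol/kg

α₁ = 1 / (1 + [H⁺]/K1 + K2/[H⁺]) = 1 / (1 + 10^-2.30 + 10^-0.68)
   = 1 / (1 + 0.0050119 + 0.20893) = 1/1.2139 = 0.8238
[HCO3⁻] = α₁ × DIC = 0.8238 × 2.30 = 1.89 mmol/kg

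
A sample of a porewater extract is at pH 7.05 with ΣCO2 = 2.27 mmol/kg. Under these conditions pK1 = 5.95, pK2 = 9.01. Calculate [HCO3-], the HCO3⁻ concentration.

[HCO3⁻] = 2.08 mmol/kg

α₁ = 1 / (1 + [H⁺]/K1 + K2/[H⁺]) = 1 / (1 + 10^-1.10 + 10^-1.96)
   = 1 / (1 + 0.079433 + 0.010965) = 1/1.0904 = 0.9171
[HCO3⁻] = α₁ × DIC = 0.9171 × 2.27 = 2.08 mmol/kg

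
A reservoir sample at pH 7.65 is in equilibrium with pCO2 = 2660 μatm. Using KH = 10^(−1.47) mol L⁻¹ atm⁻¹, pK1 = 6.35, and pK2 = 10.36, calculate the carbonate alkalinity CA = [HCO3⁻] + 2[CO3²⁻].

[CO2*] = KH · pCO2 = 10^(−1.47) × 2660×10^-6 = 9.013×10^-5 mol/L
α₀ = 1/(1 + K1/[H⁺] + K1K2/[H⁺]²) = 1/(1 + 10^+1.30 + 10^-1.41) = 0.04764
DIC = [CO2*]/α₀ = 9.013×10^-5 / 0.04764 = 1.892 mmol/L
CA = (α₁ + 2α₂)·DIC = (0.9505 + 2×0.001853) × 1.892 = 1.81 mmol/L

CA = 1.81 mmol/L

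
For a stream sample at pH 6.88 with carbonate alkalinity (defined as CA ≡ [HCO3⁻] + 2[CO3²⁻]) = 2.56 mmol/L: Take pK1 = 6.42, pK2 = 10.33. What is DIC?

DIC = 3.45 mmol/L

CA = [HCO3⁻] + 2[CO3²⁻] = (α₁ + 2α₂)·DIC
At pH 6.88: [H⁺]/K1 = 10^-0.46 = 0.34674, K2/[H⁺] = 10^-3.45 = 0.00035481
α₁ = 1/(1 + 0.34674 + 0.00035481) = 1/1.3471 = 0.7423; α₂ = α₁·K2/[H⁺] = 0.0002634
α₁ + 2α₂ = 0.7429
DIC = CA / (α₁ + 2α₂) = 2.56 / 0.7429 = 3.45 mmol/L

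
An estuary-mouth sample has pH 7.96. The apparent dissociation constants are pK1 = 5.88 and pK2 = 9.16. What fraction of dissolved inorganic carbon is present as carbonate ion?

α₂ = 1 / (1 + [H⁺]/K2 + [H⁺]²/(K1K2)) = 1 / (1 + 10^+1.20 + 10^-0.88)
   = 1 / (1 + 15.849 + 0.13183) = 1/16.981 = 0.05889

α₂ = 0.0589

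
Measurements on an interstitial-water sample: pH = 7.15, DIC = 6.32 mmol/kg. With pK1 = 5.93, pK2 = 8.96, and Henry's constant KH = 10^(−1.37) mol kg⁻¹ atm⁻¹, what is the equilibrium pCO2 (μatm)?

pCO2 = 8300 μatm

α₀ = 1 / (1 + K1/[H⁺] + K1K2/[H⁺]²) = 1 / (1 + 10^+1.22 + 10^-0.59)
   = 1 / (1 + 16.596 + 0.25704) = 1/17.853 = 0.05601
[CO2*] = α₀ × DIC = 0.05601 × 6.32 = 0.3540 mmol/kg
pCO2 = [CO2*]/KH = 3.540×10^-4 / 4.266×10^-2 = 8300 μatm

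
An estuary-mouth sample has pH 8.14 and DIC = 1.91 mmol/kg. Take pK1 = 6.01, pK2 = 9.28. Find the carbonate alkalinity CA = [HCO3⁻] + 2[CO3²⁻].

CA = 2.03 mmol/kg

CA = [HCO3⁻] + 2[CO3²⁻] = (α₁ + 2α₂)·DIC
At pH 8.14: [H⁺]/K1 = 10^-2.13 = 0.0074131, K2/[H⁺] = 10^-1.14 = 0.072444
α₁ = 1/(1 + 0.0074131 + 0.072444) = 1/1.0799 = 0.9260; α₂ = α₁·K2/[H⁺] = 0.06709
α₁ + 2α₂ = 1.0602
CA = 1.0602 × 1.91 = 2.03 mmol/kg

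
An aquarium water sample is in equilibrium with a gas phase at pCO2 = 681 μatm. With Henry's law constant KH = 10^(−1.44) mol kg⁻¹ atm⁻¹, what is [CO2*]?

[CO2*] = 24.7 μmol/kg

KH = 10^(−1.44) = 3.631×10^-2 mol kg⁻¹ atm⁻¹
[CO2*] = KH · pCO2 = 3.631×10^-2 × 681×10^-6 atm = 2.47×10^-5 mol/kg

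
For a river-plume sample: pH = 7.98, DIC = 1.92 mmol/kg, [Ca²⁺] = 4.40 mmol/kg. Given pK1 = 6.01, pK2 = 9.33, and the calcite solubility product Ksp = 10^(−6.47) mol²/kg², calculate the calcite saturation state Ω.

α₂ = 1 / (1 + [H⁺]/K2 + [H⁺]²/(K1K2)) = 1 / (1 + 10^+1.35 + 10^-0.62)
   = 1 / (1 + 22.387 + 0.23988) = 1/23.627 = 0.04232
[CO3²⁻] = α₂ × DIC = 0.04232 × 1.92 = 0.08126 mmol/kg
Ksp = 10^(−6.47) = 3.388×10^-7
Ω = [Ca²⁺][CO3²⁻]/Ksp = (4.40×10^-3)(8.126×10^-5) / 3.388×10^-7 = 1.06

Ω = 1.06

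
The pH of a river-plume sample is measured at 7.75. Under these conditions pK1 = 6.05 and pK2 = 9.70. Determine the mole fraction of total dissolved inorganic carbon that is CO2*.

α₀ = 0.0193

α₀ = 1 / (1 + K1/[H⁺] + K1K2/[H⁺]²) = 1 / (1 + 10^+1.70 + 10^-0.25)
   = 1 / (1 + 50.119 + 0.56234) = 1/51.681 = 0.01935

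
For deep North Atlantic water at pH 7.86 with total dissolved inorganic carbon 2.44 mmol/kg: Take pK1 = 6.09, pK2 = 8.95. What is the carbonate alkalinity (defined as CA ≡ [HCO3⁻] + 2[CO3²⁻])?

CA = [HCO3⁻] + 2[CO3²⁻] = (α₁ + 2α₂)·DIC
At pH 7.86: [H⁺]/K1 = 10^-1.77 = 0.016982, K2/[H⁺] = 10^-1.09 = 0.081283
α₁ = 1/(1 + 0.016982 + 0.081283) = 1/1.0983 = 0.9105; α₂ = α₁·K2/[H⁺] = 0.07401
α₁ + 2α₂ = 1.0585
CA = 1.0585 × 2.44 = 2.58 mmol/kg

CA = 2.58 mmol/kg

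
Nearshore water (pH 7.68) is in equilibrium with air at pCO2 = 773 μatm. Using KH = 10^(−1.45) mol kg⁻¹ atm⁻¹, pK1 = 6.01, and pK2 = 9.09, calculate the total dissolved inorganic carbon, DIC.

[CO2*] = KH · pCO2 = 10^(−1.45) × 773×10^-6 = 2.743×10^-5 mol/kg
α₀ = 1/(1 + K1/[H⁺] + K1K2/[H⁺]²) = 1/(1 + 10^+1.67 + 10^+0.26) = 0.02016
DIC = [CO2*]/α₀ = 2.743×10^-5 / 0.02016 = 1.36 mmol/kg

DIC = 1.36 mmol/kg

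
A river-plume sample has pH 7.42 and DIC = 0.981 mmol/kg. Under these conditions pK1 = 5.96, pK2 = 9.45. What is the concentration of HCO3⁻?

α₁ = 1 / (1 + [H⁺]/K1 + K2/[H⁺]) = 1 / (1 + 10^-1.46 + 10^-2.03)
   = 1 / (1 + 0.034674 + 0.0093325) = 1/1.0440 = 0.9578
[HCO3⁻] = α₁ × DIC = 0.9578 × 0.981 = 0.940 mmol/kg

[HCO3⁻] = 0.940 mmol/kg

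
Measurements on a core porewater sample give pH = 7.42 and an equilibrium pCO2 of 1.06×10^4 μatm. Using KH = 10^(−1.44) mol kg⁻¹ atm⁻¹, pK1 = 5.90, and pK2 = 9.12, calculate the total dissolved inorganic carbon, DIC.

[CO2*] = KH · pCO2 = 10^(−1.44) × 1.06×10^4×10^-6 = 3.849×10^-4 mol/kg
α₀ = 1/(1 + K1/[H⁺] + K1K2/[H⁺]²) = 1/(1 + 10^+1.52 + 10^-0.18) = 0.02876
DIC = [CO2*]/α₀ = 3.849×10^-4 / 0.02876 = 13.4 mmol/kg

DIC = 13.4 mmol/kg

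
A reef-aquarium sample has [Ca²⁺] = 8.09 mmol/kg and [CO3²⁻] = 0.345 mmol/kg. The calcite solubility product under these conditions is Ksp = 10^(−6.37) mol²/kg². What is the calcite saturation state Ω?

Ω = 6.54

Ksp = 10^(−6.37) = 4.266×10^-7
Ω = [Ca²⁺][CO3²⁻]/Ksp = (8.09×10^-3)(0.345×10^-3) / 4.266×10^-7 = 6.54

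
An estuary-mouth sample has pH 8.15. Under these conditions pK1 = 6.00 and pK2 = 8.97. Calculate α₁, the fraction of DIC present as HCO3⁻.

α₁ = 0.863

α₁ = 1 / (1 + [H⁺]/K1 + K2/[H⁺]) = 1 / (1 + 10^-2.15 + 10^-0.82)
   = 1 / (1 + 0.0070795 + 0.15136) = 1/1.1584 = 0.8632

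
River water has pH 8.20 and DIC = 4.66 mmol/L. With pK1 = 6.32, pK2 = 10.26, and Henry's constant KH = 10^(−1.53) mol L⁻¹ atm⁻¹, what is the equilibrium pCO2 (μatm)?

α₀ = 1 / (1 + K1/[H⁺] + K1K2/[H⁺]²) = 1 / (1 + 10^+1.88 + 10^-0.18)
   = 1 / (1 + 75.858 + 0.66069) = 1/77.518 = 0.01290
[CO2*] = α₀ × DIC = 0.01290 × 4.66 = 0.06011 mmol/L
pCO2 = [CO2*]/KH = 6.011×10^-5 / 2.951×10^-2 = 2040 μatm

pCO2 = 2040 μatm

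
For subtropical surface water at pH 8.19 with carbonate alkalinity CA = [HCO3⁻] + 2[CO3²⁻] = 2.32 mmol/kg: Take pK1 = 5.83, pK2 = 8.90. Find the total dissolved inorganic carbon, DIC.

DIC = 2.00 mmol/kg

CA = [HCO3⁻] + 2[CO3²⁻] = (α₁ + 2α₂)·DIC
At pH 8.19: [H⁺]/K1 = 10^-2.36 = 0.0043652, K2/[H⁺] = 10^-0.71 = 0.19498
α₁ = 1/(1 + 0.0043652 + 0.19498) = 1/1.1993 = 0.8338; α₂ = α₁·K2/[H⁺] = 0.1626
α₁ + 2α₂ = 1.1589
DIC = CA / (α₁ + 2α₂) = 2.32 / 1.1589 = 2.00 mmol/kg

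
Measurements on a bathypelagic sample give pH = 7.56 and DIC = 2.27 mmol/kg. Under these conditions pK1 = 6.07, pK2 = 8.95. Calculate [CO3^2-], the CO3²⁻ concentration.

[CO3²⁻] = 0.0862 mmol/kg

α₂ = 1 / (1 + [H⁺]/K2 + [H⁺]²/(K1K2)) = 1 / (1 + 10^+1.39 + 10^-0.10)
   = 1 / (1 + 24.547 + 0.79433) = 1/26.341 = 0.03796
[CO3²⁻] = α₂ × DIC = 0.03796 × 2.27 = 0.0862 mmol/kg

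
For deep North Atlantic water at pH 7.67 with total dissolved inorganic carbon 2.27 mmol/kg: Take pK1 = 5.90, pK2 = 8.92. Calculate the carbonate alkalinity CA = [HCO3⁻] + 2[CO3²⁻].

CA = [HCO3⁻] + 2[CO3²⁻] = (α₁ + 2α₂)·DIC
At pH 7.67: [H⁺]/K1 = 10^-1.77 = 0.016982, K2/[H⁺] = 10^-1.25 = 0.056234
α₁ = 1/(1 + 0.016982 + 0.056234) = 1/1.0732 = 0.9318; α₂ = α₁·K2/[H⁺] = 0.05240
α₁ + 2α₂ = 1.0366
CA = 1.0366 × 2.27 = 2.35 mmol/kg

CA = 2.35 mmol/kg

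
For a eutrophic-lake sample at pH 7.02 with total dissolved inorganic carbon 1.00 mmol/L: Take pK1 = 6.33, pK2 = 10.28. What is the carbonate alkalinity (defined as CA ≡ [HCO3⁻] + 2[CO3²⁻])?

CA = [HCO3⁻] + 2[CO3²⁻] = (α₁ + 2α₂)·DIC
At pH 7.02: [H⁺]/K1 = 10^-0.69 = 0.20417, K2/[H⁺] = 10^-3.26 = 0.00054954
α₁ = 1/(1 + 0.20417 + 0.00054954) = 1/1.2047 = 0.8301; α₂ = α₁·K2/[H⁺] = 0.0004562
α₁ + 2α₂ = 0.8310
CA = 0.8310 × 1.00 = 0.831 mmol/L

CA = 0.831 mmol/L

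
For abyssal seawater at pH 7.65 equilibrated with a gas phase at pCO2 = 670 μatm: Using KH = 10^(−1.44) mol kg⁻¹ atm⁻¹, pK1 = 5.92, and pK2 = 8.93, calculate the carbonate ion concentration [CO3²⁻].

[CO2*] = KH · pCO2 = 10^(−1.44) × 670×10^-6 = 2.433×10^-5 mol/kg
α₀ = 1/(1 + K1/[H⁺] + K1K2/[H⁺]²) = 1/(1 + 10^+1.73 + 10^+0.45) = 0.01738
DIC = [CO2*]/α₀ = 2.433×10^-5 / 0.01738 = 1.399 mmol/kg
[CO3²⁻] = α₂·DIC; α₂ = 0.04900, so [CO3²⁻] = 0.04900 × 1.399 = 0.0686 mmol/kg

[CO3²⁻] = 0.0686 mmol/kg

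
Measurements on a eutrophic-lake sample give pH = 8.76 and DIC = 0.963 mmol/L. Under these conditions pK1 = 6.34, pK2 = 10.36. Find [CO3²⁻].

α₂ = 1 / (1 + [H⁺]/K2 + [H⁺]²/(K1K2)) = 1 / (1 + 10^+1.60 + 10^-0.82)
   = 1 / (1 + 39.811 + 0.15136) = 1/40.962 = 0.02441
[CO3²⁻] = α₂ × DIC = 0.02441 × 0.963 = 0.0235 mmol/L

[CO3²⁻] = 0.0235 mmol/L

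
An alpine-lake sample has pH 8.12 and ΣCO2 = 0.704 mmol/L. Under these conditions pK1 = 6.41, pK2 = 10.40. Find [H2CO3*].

[CO2*] = 13.4 μmol/L

α₀ = 1 / (1 + K1/[H⁺] + K1K2/[H⁺]²) = 1 / (1 + 10^+1.71 + 10^-0.57)
   = 1 / (1 + 51.286 + 0.26915) = 1/52.555 = 0.01903
[CO2*] = α₀ × DIC = 0.01903 × 0.704 = 0.0134 mmol/L = 13.4 μmol/L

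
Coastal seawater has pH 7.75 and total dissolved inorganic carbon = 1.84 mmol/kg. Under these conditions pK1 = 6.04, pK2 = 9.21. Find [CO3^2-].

[CO3²⁻] = 0.0605 mmol/kg

α₂ = 1 / (1 + [H⁺]/K2 + [H⁺]²/(K1K2)) = 1 / (1 + 10^+1.46 + 10^-0.25)
   = 1 / (1 + 28.840 + 0.56234) = 1/30.403 = 0.03289
[CO3²⁻] = α₂ × DIC = 0.03289 × 1.84 = 0.0605 mmol/kg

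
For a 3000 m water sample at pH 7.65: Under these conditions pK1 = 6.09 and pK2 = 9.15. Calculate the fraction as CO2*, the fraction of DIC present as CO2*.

α₀ = 0.0260

α₀ = 1 / (1 + K1/[H⁺] + K1K2/[H⁺]²) = 1 / (1 + 10^+1.56 + 10^+0.06)
   = 1 / (1 + 36.308 + 1.1482) = 1/38.456 = 0.02600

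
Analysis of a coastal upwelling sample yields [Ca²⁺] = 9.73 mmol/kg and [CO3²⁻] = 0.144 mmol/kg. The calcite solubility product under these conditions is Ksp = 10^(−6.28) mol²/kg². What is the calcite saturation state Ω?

Ω = 2.67

Ksp = 10^(−6.28) = 5.248×10^-7
Ω = [Ca²⁺][CO3²⁻]/Ksp = (9.73×10^-3)(0.144×10^-3) / 5.248×10^-7 = 2.67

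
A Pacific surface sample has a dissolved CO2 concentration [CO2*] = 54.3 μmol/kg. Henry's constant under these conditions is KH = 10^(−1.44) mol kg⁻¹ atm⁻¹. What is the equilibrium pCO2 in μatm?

pCO2 = 1500 μatm

KH = 10^(−1.44) = 3.631×10^-2 mol kg⁻¹ atm⁻¹
pCO2 = [CO2*]/KH = 54.3×10^-6 / 3.631×10^-2 = 1.50×10^-3 atm = 1500 μatm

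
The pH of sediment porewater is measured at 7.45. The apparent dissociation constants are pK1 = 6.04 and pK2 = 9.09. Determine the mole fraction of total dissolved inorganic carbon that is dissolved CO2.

α₀ = 1 / (1 + K1/[H⁺] + K1K2/[H⁺]²) = 1 / (1 + 10^+1.41 + 10^-0.23)
   = 1 / (1 + 25.704 + 0.58884) = 1/27.293 = 0.03664

α₀ = 0.0366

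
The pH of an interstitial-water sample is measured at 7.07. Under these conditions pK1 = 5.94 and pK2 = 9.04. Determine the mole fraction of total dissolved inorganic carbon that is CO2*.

α₀ = 0.0683

α₀ = 1 / (1 + K1/[H⁺] + K1K2/[H⁺]²) = 1 / (1 + 10^+1.13 + 10^-0.84)
   = 1 / (1 + 13.490 + 0.14454) = 1/14.634 = 0.06833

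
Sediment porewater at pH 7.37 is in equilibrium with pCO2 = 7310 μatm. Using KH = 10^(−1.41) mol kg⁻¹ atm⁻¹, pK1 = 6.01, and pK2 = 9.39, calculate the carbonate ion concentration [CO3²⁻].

[CO2*] = KH · pCO2 = 10^(−1.41) × 7310×10^-6 = 2.844×10^-4 mol/kg
α₀ = 1/(1 + K1/[H⁺] + K1K2/[H⁺]²) = 1/(1 + 10^+1.36 + 10^-0.66) = 0.04145
DIC = [CO2*]/α₀ = 2.844×10^-4 / 0.04145 = 6.862 mmol/kg
[CO3²⁻] = α₂·DIC; α₂ = 0.009068, so [CO3²⁻] = 0.009068 × 6.862 = 0.0622 mmol/kg

[CO3²⁻] = 0.0622 mmol/kg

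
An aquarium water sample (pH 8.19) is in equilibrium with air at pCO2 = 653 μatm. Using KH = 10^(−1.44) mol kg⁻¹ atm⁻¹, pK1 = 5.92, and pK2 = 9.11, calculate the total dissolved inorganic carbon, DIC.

DIC = 4.97 mmol/kg

[CO2*] = KH · pCO2 = 10^(−1.44) × 653×10^-6 = 2.371×10^-5 mol/kg
α₀ = 1/(1 + K1/[H⁺] + K1K2/[H⁺]²) = 1/(1 + 10^+2.27 + 10^+1.35) = 0.004771
DIC = [CO2*]/α₀ = 2.371×10^-5 / 0.004771 = 4.97 mmol/kg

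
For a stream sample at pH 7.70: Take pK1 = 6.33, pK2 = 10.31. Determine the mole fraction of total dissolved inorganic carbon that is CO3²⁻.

α₂ = 0.00235

α₂ = 1 / (1 + [H⁺]/K2 + [H⁺]²/(K1K2)) = 1 / (1 + 10^+2.61 + 10^+1.24)
   = 1 / (1 + 407.38 + 17.378) = 1/425.76 = 0.002349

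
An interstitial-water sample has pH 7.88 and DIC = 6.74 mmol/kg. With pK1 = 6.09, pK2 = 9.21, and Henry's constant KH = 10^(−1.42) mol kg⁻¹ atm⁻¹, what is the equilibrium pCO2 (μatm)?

α₀ = 1 / (1 + K1/[H⁺] + K1K2/[H⁺]²) = 1 / (1 + 10^+1.79 + 10^+0.46)
   = 1 / (1 + 61.660 + 2.8840) = 1/65.544 = 0.01526
[CO2*] = α₀ × DIC = 0.01526 × 6.74 = 0.1028 mmol/kg
pCO2 = [CO2*]/KH = 1.028×10^-4 / 3.802×10^-2 = 2700 μatm

pCO2 = 2700 μatm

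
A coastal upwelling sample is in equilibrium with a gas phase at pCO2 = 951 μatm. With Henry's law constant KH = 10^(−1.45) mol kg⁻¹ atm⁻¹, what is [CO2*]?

KH = 10^(−1.45) = 3.548×10^-2 mol kg⁻¹ atm⁻¹
[CO2*] = KH · pCO2 = 3.548×10^-2 × 951×10^-6 atm = 3.37×10^-5 mol/kg

[CO2*] = 33.7 μmol/kg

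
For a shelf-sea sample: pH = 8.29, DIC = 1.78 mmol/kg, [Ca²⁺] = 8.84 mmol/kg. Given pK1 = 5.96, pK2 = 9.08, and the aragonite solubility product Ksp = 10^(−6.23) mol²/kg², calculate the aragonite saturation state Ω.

Ω = 3.71

α₂ = 1 / (1 + [H⁺]/K2 + [H⁺]²/(K1K2)) = 1 / (1 + 10^+0.79 + 10^-1.54)
   = 1 / (1 + 6.1660 + 0.028840) = 1/7.1948 = 0.1390
[CO3²⁻] = α₂ × DIC = 0.1390 × 1.78 = 0.2474 mmol/kg
Ksp = 10^(−6.23) = 5.888×10^-7
Ω = [Ca²⁺][CO3²⁻]/Ksp = (8.84×10^-3)(2.474×10^-4) / 5.888×10^-7 = 3.71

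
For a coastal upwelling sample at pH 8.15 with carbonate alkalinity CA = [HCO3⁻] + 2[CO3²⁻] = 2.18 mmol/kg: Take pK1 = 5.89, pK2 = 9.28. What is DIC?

DIC = 2.05 mmol/kg

CA = [HCO3⁻] + 2[CO3²⁻] = (α₁ + 2α₂)·DIC
At pH 8.15: [H⁺]/K1 = 10^-2.26 = 0.0054954, K2/[H⁺] = 10^-1.13 = 0.074131
α₁ = 1/(1 + 0.0054954 + 0.074131) = 1/1.0796 = 0.9262; α₂ = α₁·K2/[H⁺] = 0.06866
α₁ + 2α₂ = 1.0636
DIC = CA / (α₁ + 2α₂) = 2.18 / 1.0636 = 2.05 mmol/kg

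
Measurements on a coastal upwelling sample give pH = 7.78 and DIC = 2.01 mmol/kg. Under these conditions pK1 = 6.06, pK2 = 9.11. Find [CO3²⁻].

α₂ = 1 / (1 + [H⁺]/K2 + [H⁺]²/(K1K2)) = 1 / (1 + 10^+1.33 + 10^-0.39)
   = 1 / (1 + 21.380 + 0.40738) = 1/22.787 = 0.04388
[CO3²⁻] = α₂ × DIC = 0.04388 × 2.01 = 0.0882 mmol/kg

[CO3²⁻] = 0.0882 mmol/kg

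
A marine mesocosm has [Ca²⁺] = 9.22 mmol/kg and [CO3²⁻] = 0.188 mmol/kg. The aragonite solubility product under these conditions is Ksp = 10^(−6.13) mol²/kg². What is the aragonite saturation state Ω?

Ksp = 10^(−6.13) = 7.413×10^-7
Ω = [Ca²⁺][CO3²⁻]/Ksp = (9.22×10^-3)(0.188×10^-3) / 7.413×10^-7 = 2.34

Ω = 2.34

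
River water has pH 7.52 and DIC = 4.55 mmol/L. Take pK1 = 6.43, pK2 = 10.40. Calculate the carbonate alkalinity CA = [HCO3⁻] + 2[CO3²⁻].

CA = 4.21 mmol/L

CA = [HCO3⁻] + 2[CO3²⁻] = (α₁ + 2α₂)·DIC
At pH 7.52: [H⁺]/K1 = 10^-1.09 = 0.081283, K2/[H⁺] = 10^-2.88 = 0.0013183
α₁ = 1/(1 + 0.081283 + 0.0013183) = 1/1.0826 = 0.9237; α₂ = α₁·K2/[H⁺] = 0.001218
α₁ + 2α₂ = 0.9261
CA = 0.9261 × 4.55 = 4.21 mmol/L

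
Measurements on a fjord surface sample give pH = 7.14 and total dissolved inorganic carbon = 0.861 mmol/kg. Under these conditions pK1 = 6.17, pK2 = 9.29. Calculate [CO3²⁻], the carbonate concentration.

[CO3²⁻] = 5.47 μmol/kg

α₂ = 1 / (1 + [H⁺]/K2 + [H⁺]²/(K1K2)) = 1 / (1 + 10^+2.15 + 10^+1.18)
   = 1 / (1 + 141.25 + 15.136) = 1/157.39 = 0.006354
[CO3²⁻] = α₂ × DIC = 0.006354 × 0.861 = 0.00547 mmol/kg = 5.47 μmol/kg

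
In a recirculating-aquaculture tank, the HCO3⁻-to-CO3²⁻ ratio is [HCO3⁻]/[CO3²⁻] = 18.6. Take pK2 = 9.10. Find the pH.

pH = 7.83

From K2 = [H⁺][CO3²⁻]/[HCO3⁻]:  pH = pK2 − log₁₀([HCO3⁻]/[CO3²⁻])
log₁₀(18.6) = +1.270
pH = 9.10 − (+1.270) = 7.83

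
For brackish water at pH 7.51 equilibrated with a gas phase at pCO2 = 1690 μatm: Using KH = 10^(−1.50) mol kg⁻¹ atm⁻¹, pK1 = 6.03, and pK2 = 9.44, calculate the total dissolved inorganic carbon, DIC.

DIC = 1.69 mmol/kg

[CO2*] = KH · pCO2 = 10^(−1.50) × 1690×10^-6 = 5.344×10^-5 mol/kg
α₀ = 1/(1 + K1/[H⁺] + K1K2/[H⁺]²) = 1/(1 + 10^+1.48 + 10^-0.45) = 0.03169
DIC = [CO2*]/α₀ = 5.344×10^-5 / 0.03169 = 1.69 mmol/kg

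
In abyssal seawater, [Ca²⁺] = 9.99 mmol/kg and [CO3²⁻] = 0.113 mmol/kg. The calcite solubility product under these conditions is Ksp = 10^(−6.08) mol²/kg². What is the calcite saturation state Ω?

Ω = 1.36

Ksp = 10^(−6.08) = 8.318×10^-7
Ω = [Ca²⁺][CO3²⁻]/Ksp = (9.99×10^-3)(0.113×10^-3) / 8.318×10^-7 = 1.36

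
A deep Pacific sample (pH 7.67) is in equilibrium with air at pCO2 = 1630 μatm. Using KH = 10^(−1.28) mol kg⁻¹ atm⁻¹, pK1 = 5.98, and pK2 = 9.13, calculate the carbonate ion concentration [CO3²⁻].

[CO2*] = KH · pCO2 = 10^(−1.28) × 1630×10^-6 = 8.554×10^-5 mol/kg
α₀ = 1/(1 + K1/[H⁺] + K1K2/[H⁺]²) = 1/(1 + 10^+1.69 + 10^+0.23) = 0.01935
DIC = [CO2*]/α₀ = 8.554×10^-5 / 0.01935 = 4.421 mmol/kg
[CO3²⁻] = α₂·DIC; α₂ = 0.03286, so [CO3²⁻] = 0.03286 × 4.421 = 0.145 mmol/kg

[CO3²⁻] = 0.145 mmol/kg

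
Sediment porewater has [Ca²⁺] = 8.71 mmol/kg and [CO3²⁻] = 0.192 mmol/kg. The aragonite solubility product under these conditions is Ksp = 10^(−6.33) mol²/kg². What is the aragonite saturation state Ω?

Ksp = 10^(−6.33) = 4.677×10^-7
Ω = [Ca²⁺][CO3²⁻]/Ksp = (8.71×10^-3)(0.192×10^-3) / 4.677×10^-7 = 3.58

Ω = 3.58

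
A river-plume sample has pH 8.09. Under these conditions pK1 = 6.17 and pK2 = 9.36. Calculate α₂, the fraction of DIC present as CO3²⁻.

α₂ = 1 / (1 + [H⁺]/K2 + [H⁺]²/(K1K2)) = 1 / (1 + 10^+1.27 + 10^-0.65)
   = 1 / (1 + 18.621 + 0.22387) = 1/19.845 = 0.05039

α₂ = 0.0504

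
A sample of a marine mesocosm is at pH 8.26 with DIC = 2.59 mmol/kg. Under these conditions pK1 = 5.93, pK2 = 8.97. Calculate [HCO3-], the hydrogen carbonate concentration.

α₁ = 1 / (1 + [H⁺]/K1 + K2/[H⁺]) = 1 / (1 + 10^-2.33 + 10^-0.71)
   = 1 / (1 + 0.0046774 + 0.19498) = 1/1.1997 = 0.8336
[HCO3⁻] = α₁ × DIC = 0.8336 × 2.59 = 2.16 mmol/kg

[HCO3⁻] = 2.16 mmol/kg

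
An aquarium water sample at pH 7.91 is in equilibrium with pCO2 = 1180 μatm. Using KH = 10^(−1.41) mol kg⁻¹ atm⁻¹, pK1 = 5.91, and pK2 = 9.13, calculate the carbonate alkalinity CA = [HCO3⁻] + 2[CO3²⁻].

[CO2*] = KH · pCO2 = 10^(−1.41) × 1180×10^-6 = 4.591×10^-5 mol/kg
α₀ = 1/(1 + K1/[H⁺] + K1K2/[H⁺]²) = 1/(1 + 10^+2.00 + 10^+0.78) = 0.009344
DIC = [CO2*]/α₀ = 4.591×10^-5 / 0.009344 = 4.913 mmol/kg
CA = (α₁ + 2α₂)·DIC = (0.9344 + 2×0.05630) × 4.913 = 5.14 mmol/kg

CA = 5.14 mmol/kg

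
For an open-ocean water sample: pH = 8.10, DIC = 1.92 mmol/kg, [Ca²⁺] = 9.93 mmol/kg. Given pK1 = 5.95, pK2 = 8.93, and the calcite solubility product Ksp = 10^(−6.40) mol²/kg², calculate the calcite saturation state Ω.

α₂ = 1 / (1 + [H⁺]/K2 + [H⁺]²/(K1K2)) = 1 / (1 + 10^+0.83 + 10^-1.32)
   = 1 / (1 + 6.7608 + 0.047863) = 1/7.8087 = 0.1281
[CO3²⁻] = α₂ × DIC = 0.1281 × 1.92 = 0.2459 mmol/kg
Ksp = 10^(−6.40) = 3.981×10^-7
Ω = [Ca²⁺][CO3²⁻]/Ksp = (9.93×10^-3)(2.459×10^-4) / 3.981×10^-7 = 6.13

Ω = 6.13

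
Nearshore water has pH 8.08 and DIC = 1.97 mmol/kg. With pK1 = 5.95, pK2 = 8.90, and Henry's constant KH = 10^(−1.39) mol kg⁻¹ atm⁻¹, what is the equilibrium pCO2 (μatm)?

pCO2 = 309 μatm

α₀ = 1 / (1 + K1/[H⁺] + K1K2/[H⁺]²) = 1 / (1 + 10^+2.13 + 10^+1.31)
   = 1 / (1 + 134.90 + 20.417) = 1/156.31 = 0.006397
[CO2*] = α₀ × DIC = 0.006397 × 1.97 = 0.01260 mmol/kg = 12.60 μmol/kg
pCO2 = [CO2*]/KH = 1.260×10^-5 / 4.074×10^-2 = 309 μatm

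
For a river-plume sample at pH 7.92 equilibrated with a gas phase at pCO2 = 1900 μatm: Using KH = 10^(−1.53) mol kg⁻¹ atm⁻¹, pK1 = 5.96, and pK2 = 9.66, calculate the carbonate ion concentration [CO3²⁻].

[CO2*] = KH · pCO2 = 10^(−1.53) × 1900×10^-6 = 5.607×10^-5 mol/kg
α₀ = 1/(1 + K1/[H⁺] + K1K2/[H⁺]²) = 1/(1 + 10^+1.96 + 10^+0.22) = 0.01065
DIC = [CO2*]/α₀ = 5.607×10^-5 / 0.01065 = 5.263 mmol/kg
[CO3²⁻] = α₂·DIC; α₂ = 0.01768, so [CO3²⁻] = 0.01768 × 5.263 = 0.0931 mmol/kg

[CO3²⁻] = 0.0931 mmol/kg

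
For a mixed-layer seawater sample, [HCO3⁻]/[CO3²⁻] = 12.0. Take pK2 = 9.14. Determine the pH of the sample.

From K2 = [H⁺][CO3²⁻]/[HCO3⁻]:  pH = pK2 − log₁₀([HCO3⁻]/[CO3²⁻])
log₁₀(12.0) = +1.079
pH = 9.14 − (+1.079) = 8.06

pH = 8.06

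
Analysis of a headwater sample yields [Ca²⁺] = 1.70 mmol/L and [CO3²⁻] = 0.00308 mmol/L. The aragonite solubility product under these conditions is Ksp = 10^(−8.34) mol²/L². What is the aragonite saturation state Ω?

Ksp = 10^(−8.34) = 4.571×10^-9
Ω = [Ca²⁺][CO3²⁻]/Ksp = (1.70×10^-3)(0.00308×10^-3) / 4.571×10^-9 = 1.15

Ω = 1.15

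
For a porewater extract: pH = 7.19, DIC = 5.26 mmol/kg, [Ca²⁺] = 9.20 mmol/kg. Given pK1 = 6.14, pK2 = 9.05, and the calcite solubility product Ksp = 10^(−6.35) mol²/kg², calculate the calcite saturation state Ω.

α₂ = 1 / (1 + [H⁺]/K2 + [H⁺]²/(K1K2)) = 1 / (1 + 10^+1.86 + 10^+0.81)
   = 1 / (1 + 72.444 + 6.4565) = 1/79.900 = 0.01252
[CO3²⁻] = α₂ × DIC = 0.01252 × 5.26 = 0.06583 mmol/kg
Ksp = 10^(−6.35) = 4.467×10^-7
Ω = [Ca²⁺][CO3²⁻]/Ksp = (9.20×10^-3)(6.583×10^-5) / 4.467×10^-7 = 1.36

Ω = 1.36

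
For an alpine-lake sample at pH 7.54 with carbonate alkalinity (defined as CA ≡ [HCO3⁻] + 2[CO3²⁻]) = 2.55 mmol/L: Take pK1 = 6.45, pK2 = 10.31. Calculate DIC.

DIC = 2.75 mmol/L

CA = [HCO3⁻] + 2[CO3²⁻] = (α₁ + 2α₂)·DIC
At pH 7.54: [H⁺]/K1 = 10^-1.09 = 0.081283, K2/[H⁺] = 10^-2.77 = 0.0016982
α₁ = 1/(1 + 0.081283 + 0.0016982) = 1/1.0830 = 0.9234; α₂ = α₁·K2/[H⁺] = 0.001568
α₁ + 2α₂ = 0.9265
DIC = CA / (α₁ + 2α₂) = 2.55 / 0.9265 = 2.75 mmol/L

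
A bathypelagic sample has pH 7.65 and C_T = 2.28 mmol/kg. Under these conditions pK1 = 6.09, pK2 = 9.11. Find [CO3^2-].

[CO3²⁻] = 0.0744 mmol/kg

α₂ = 1 / (1 + [H⁺]/K2 + [H⁺]²/(K1K2)) = 1 / (1 + 10^+1.46 + 10^-0.10)
   = 1 / (1 + 28.840 + 0.79433) = 1/30.635 = 0.03264
[CO3²⁻] = α₂ × DIC = 0.03264 × 2.28 = 0.0744 mmol/kg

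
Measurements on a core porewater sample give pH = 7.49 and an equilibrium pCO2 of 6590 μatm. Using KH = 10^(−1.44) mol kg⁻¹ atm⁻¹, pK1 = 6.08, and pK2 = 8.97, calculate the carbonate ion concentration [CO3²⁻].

[CO3²⁻] = 0.204 mmol/kg

[CO2*] = KH · pCO2 = 10^(−1.44) × 6590×10^-6 = 2.393×10^-4 mol/kg
α₀ = 1/(1 + K1/[H⁺] + K1K2/[H⁺]²) = 1/(1 + 10^+1.41 + 10^-0.07) = 0.03629
DIC = [CO2*]/α₀ = 2.393×10^-4 / 0.03629 = 6.593 mmol/kg
[CO3²⁻] = α₂·DIC; α₂ = 0.03089, so [CO3²⁻] = 0.03089 × 6.593 = 0.204 mmol/kg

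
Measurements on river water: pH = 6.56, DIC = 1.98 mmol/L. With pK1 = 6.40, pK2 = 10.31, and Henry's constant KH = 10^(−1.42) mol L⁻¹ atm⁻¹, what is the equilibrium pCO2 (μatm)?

α₀ = 1 / (1 + K1/[H⁺] + K1K2/[H⁺]²) = 1 / (1 + 10^+0.16 + 10^-3.59)
   = 1 / (1 + 1.4454 + 0.00025704) = 1/2.4457 = 0.4089
[CO2*] = α₀ × DIC = 0.4089 × 1.98 = 0.8096 mmol/L
pCO2 = [CO2*]/KH = 8.096×10^-4 / 3.802×10^-2 = 2.13×10^4 μatm

pCO2 = 2.13×10^4 μatm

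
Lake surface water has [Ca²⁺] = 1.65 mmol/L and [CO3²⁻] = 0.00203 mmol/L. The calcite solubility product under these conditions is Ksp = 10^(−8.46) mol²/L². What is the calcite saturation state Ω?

Ksp = 10^(−8.46) = 3.467×10^-9
Ω = [Ca²⁺][CO3²⁻]/Ksp = (1.65×10^-3)(0.00203×10^-3) / 3.467×10^-9 = 0.966

Ω = 0.966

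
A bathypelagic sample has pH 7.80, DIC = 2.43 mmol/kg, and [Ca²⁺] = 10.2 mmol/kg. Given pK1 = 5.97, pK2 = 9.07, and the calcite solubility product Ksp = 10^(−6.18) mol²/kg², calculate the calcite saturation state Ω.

Ω = 1.89

α₂ = 1 / (1 + [H⁺]/K2 + [H⁺]²/(K1K2)) = 1 / (1 + 10^+1.27 + 10^-0.56)
   = 1 / (1 + 18.621 + 0.27542) = 1/19.896 = 0.05026
[CO3²⁻] = α₂ × DIC = 0.05026 × 2.43 = 0.1221 mmol/kg
Ksp = 10^(−6.18) = 6.607×10^-7
Ω = [Ca²⁺][CO3²⁻]/Ksp = (10.2×10^-3)(1.221×10^-4) / 6.607×10^-7 = 1.89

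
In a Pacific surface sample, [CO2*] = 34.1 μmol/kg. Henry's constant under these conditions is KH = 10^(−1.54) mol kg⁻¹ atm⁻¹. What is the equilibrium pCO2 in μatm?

KH = 10^(−1.54) = 2.884×10^-2 mol kg⁻¹ atm⁻¹
pCO2 = [CO2*]/KH = 34.1×10^-6 / 2.884×10^-2 = 1.18×10^-3 atm = 1180 μatm

pCO2 = 1180 μatm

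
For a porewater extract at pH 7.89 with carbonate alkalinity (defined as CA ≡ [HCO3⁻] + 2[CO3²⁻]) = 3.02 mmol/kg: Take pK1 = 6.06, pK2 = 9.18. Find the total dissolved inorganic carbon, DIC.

CA = [HCO3⁻] + 2[CO3²⁻] = (α₁ + 2α₂)·DIC
At pH 7.89: [H⁺]/K1 = 10^-1.83 = 0.014791, K2/[H⁺] = 10^-1.29 = 0.051286
α₁ = 1/(1 + 0.014791 + 0.051286) = 1/1.0661 = 0.9380; α₂ = α₁·K2/[H⁺] = 0.04811
α₁ + 2α₂ = 1.0342
DIC = CA / (α₁ + 2α₂) = 3.02 / 1.0342 = 2.92 mmol/kg

DIC = 2.92 mmol/kg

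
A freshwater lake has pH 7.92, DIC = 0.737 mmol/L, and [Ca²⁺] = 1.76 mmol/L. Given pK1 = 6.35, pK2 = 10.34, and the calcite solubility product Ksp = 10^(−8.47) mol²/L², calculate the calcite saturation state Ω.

α₂ = 1 / (1 + [H⁺]/K2 + [H⁺]²/(K1K2)) = 1 / (1 + 10^+2.42 + 10^+0.85)
   = 1 / (1 + 263.03 + 7.0795) = 1/271.11 = 0.003689
[CO3²⁻] = α₂ × DIC = 0.003689 × 0.737 = 0.002718 mmol/L = 2.718 μmol/L
Ksp = 10^(−8.47) = 3.388×10^-9
Ω = [Ca²⁺][CO3²⁻]/Ksp = (1.76×10^-3)(2.718×10^-6) / 3.388×10^-9 = 1.41

Ω = 1.41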